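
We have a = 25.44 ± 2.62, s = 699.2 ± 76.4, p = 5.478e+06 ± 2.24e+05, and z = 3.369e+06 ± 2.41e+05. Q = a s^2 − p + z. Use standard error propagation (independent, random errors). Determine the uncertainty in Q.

Let w = a·s^2 = 1.244e+07. δw/w = √((1·δa/a)² + (2·δs/s)²) = √(0.0106 + 0.0478) = 0.242, so δw = 3e+06.
Q = w − p + z: δQ = √(δw² + δp² + δz²) = √(9.03e+12 + 5.02e+10 + 5.81e+10) = 3.02e+06

3.02e+06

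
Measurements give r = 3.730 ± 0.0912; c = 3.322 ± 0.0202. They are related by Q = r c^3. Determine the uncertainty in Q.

Since Q is a product/quotient, work with relative uncertainties:
  (1·δr/r)² = (1×0.0245)² = 0.000598;  (3·δc/c)² = (3×0.00608)² = 0.000333
δQ/Q = √(0.000931) = 0.0305
Q = 136.7, so δQ = 0.0305 × 136.7 = 4.17.

4.17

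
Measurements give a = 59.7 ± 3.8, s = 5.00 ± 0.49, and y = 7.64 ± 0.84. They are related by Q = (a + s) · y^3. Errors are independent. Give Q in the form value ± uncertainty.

Let u = a + s = 64.7. δu = √(δa² + δs²) = √(14.4 + 0.240) = 3.83, so δu/u = 0.0592.
Q is then a monomial in u, y:
δQ/Q = √((δu/u)² + (3·δy/y)²) = √(0.00351 + 0.109) = 0.335
Q = 28900, so δQ = 0.335 × 28900 = 9670.

28900 ± 9670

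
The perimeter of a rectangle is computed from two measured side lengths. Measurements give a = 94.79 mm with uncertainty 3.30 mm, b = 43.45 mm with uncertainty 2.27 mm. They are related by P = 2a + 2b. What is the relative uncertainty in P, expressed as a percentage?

2.90%

Absolute uncertainties add in quadrature for a linear combination:
  (2·δa)² = 43.6;  (2·δb)² = 20.6
δP = √(64.2) = 8.01 mm
P = 276.5 mm, so δP/P = 8.01/276.5 = 0.0290.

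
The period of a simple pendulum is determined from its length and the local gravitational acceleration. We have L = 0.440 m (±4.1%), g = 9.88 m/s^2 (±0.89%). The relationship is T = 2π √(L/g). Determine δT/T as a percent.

For a monomial T ∝ L^(1/2), g^(-1/2), fractional errors add in quadrature:
  (½·δL/L)² = (0.5×0.0410)² = 0.000420;  (−½·δg/g)² = (-0.5×0.00890)² = 1.98e-05
δT/T = √(0.000440) = 0.0210

2.10%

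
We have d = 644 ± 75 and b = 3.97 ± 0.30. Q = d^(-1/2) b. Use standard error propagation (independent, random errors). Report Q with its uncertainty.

Since Q is a product/quotient, work with relative uncertainties:
  (−½·δd/d)² = (-0.5×0.116)² = 0.00339;  (1·δb/b)² = (1×0.0756)² = 0.00571
δQ/Q = √(0.00910) = 0.0954
Q = 0.156, so δQ = 0.0954 × 0.156 = 0.0149.

0.156 ± 0.0149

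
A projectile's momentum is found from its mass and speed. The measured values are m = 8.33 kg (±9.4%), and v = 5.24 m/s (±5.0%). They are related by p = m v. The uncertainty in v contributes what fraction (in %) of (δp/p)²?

(δp/p)² = (1·δm/m)² + (1·δv/v)²
  m term: (1×0.0940)² = 0.00884
  v term: (1×0.0500)² = 0.00250
Total = 0.0113. Share from v = 0.00250/0.0113 = 0.221.

22.1%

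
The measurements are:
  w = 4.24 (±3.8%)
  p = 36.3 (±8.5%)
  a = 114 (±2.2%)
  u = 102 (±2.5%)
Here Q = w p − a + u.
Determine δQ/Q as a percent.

Let h = w·p = 154. δh/h = √((1·δw/w)² + (1·δp/p)²) = √(0.00144 + 0.00723) = 0.0931, so δh = 14.3.
Q = h − a + u: δQ = √(δh² + δa² + δu²) = √(205 + 6.29 + 6.50) = 14.8
Q = 142, so δQ/Q = 14.8/142 = 0.104.

10.4%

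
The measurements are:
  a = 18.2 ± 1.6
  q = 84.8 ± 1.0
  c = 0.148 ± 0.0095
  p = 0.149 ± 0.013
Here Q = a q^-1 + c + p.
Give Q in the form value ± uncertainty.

0.512 ± 0.0249

Let w = a·q^-1 = 0.215. δw/w = √((1·δa/a)² + (-1·δq/q)²) = √(0.00773 + 0.000139) = 0.0887, so δw = 0.0190.
Q = w + c + p: δQ = √(δw² + δc² + δp²) = √(0.000362 + 9.02e-05 + 0.000169) = 0.0249
Q = 0.512.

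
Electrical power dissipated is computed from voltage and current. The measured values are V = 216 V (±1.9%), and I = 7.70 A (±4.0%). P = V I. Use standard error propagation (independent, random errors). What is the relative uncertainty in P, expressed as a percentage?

4.43%

P is a product of powers, so relative uncertainties combine in quadrature:
  (1·δV/V)² = (1×0.0190)² = 0.000361;  (1·δI/I)² = (1×0.0400)² = 0.00160
δP/P = √(0.00196) = 0.0443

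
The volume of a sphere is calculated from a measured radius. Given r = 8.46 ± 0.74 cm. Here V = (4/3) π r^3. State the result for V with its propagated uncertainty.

V ∝ r^3, so δV/V = |3| · δr/r = 3 × 0.0875 = 0.262.
V = 2540 cm^3, so δV = 0.262 × 2540 = 666 cm^3.

2540 ± 666 cm^3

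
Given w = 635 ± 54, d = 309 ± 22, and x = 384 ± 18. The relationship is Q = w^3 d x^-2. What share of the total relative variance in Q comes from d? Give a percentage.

6.42%

(δQ/Q)² = (3·δw/w)² + (1·δd/d)² + (-2·δx/x)²
  w term: (3×0.0850)² = 0.0651
  d term: (1×0.0712)² = 0.00507
  x term: (-2×0.0469)² = 0.00879
Total = 0.0789. Share from d = 0.00507/0.0789 = 0.0642.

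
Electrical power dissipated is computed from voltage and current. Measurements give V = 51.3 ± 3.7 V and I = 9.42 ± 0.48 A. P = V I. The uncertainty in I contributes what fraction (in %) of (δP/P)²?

33.3%

(δP/P)² = (1·δV/V)² + (1·δI/I)²
  V term: (1×0.0721)² = 0.00520
  I term: (1×0.0510)² = 0.00260
Total = 0.00780. Share from I = 0.00260/0.00780 = 0.333.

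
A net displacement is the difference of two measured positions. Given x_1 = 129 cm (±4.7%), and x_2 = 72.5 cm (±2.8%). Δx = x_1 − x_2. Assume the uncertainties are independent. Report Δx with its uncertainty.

56.5 ± 6.39 cm

Absolute uncertainties add in quadrature for a linear combination:
  (δx_1)² = 36.8;  (δx_2)² = 4.12
δΔx = √(40.9) = 6.39 cm
Δx = 56.5 cm.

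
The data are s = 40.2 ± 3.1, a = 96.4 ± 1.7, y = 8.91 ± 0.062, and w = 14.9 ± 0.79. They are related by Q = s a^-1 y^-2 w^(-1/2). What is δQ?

0.000115

Since Q is a product/quotient, work with relative uncertainties:
  (1·δs/s)² = (1×0.0771)² = 0.00595;  (-1·δa/a)² = (-1×0.0176)² = 0.000311;  (-2·δy/y)² = (-2×0.00696)² = 0.000194;  (−½·δw/w)² = (-0.5×0.0530)² = 0.000703
δQ/Q = √(0.00715) = 0.0846
Q = 0.00136, so δQ = 0.0846 × 0.00136 = 0.000115.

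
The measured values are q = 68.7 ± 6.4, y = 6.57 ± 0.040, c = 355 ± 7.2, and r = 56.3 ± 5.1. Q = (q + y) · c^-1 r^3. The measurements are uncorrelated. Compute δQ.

Let u = q + y = 75.3. δu = √(δq² + δy²) = √(41.0 + 0.00160) = 6.40, so δu/u = 0.0850.
Q is then a monomial in u, c, r:
δQ/Q = √((δu/u)² + (-1·δc/c)² + (3·δr/r)²) = √(0.00723 + 0.000411 + 0.0739) = 0.285
Q = 37800, so δQ = 0.285 × 37800 = 10800.

10800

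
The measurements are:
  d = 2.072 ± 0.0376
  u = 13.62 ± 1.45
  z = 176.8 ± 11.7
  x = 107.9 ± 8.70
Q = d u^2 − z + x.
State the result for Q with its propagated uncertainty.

Let p = d·u^2 = 384.4. δp/p = √((1·δd/d)² + (2·δu/u)²) = √(0.000329 + 0.0453) = 0.214, so δp = 82.1.
Q = p − z + x: δQ = √(δp² + δz² + δx²) = √(6750 + 137 + 75.7) = 83.4
Q = 315.5.

315.5 ± 83.4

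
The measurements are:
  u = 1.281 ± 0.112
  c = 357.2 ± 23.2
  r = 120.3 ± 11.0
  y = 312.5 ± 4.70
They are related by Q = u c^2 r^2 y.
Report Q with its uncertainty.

Each factor contributes (exponent × relative error)² to (δQ/Q)²:
  (1·δu/u)² = (1×0.0874)² = 0.00764;  (2·δc/c)² = (2×0.0649)² = 0.0169;  (2·δr/r)² = (2×0.0914)² = 0.0334;  (1·δy/y)² = (1×0.0150)² = 0.000226
δQ/Q = √(0.0582) = 0.241
Q = 7.392e+11, so δQ = 0.241 × 7.392e+11 = 1.78e+11.

(7.392 ± 1.78) × 10^11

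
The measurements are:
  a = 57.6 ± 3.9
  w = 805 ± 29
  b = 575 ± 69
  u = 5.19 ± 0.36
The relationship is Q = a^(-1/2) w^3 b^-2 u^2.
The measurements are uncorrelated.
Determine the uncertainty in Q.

1680

Products/powers → add relative errors in quadrature, weighted by exponent:
  (−½·δa/a)² = (-0.5×0.0677)² = 0.00115;  (3·δw/w)² = (3×0.0360)² = 0.0117;  (-2·δb/b)² = (-2×0.120)² = 0.0576;  (2·δu/u)² = (2×0.0694)² = 0.0192
δQ/Q = √(0.0897) = 0.299
Q = 5600, so δQ = 0.299 × 5600 = 1680.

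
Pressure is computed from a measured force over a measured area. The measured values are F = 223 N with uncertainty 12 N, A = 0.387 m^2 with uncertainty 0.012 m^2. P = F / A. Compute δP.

Products/powers → add relative errors in quadrature, weighted by exponent:
  (1·δF/F)² = (1×0.0538)² = 0.00290;  (-1·δA/A)² = (-1×0.0310)² = 0.000961
δP/P = √(0.00386) = 0.0621
P = 576 Pa, so δP = 0.0621 × 576 = 35.8 Pa.

35.8 Pa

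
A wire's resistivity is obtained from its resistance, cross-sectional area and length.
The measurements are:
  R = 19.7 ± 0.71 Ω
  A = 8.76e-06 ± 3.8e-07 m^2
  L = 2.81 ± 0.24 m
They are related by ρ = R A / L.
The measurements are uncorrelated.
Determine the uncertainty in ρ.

ρ is a product of powers, so relative uncertainties combine in quadrature:
  (1·δR/R)² = (1×0.0360)² = 0.00130;  (1·δA/A)² = (1×0.0434)² = 0.00188;  (-1·δL/L)² = (-1×0.0854)² = 0.00729
δρ/ρ = √(0.0105) = 0.102
ρ = 6.14e-05 Ω·m, so δρ = 0.102 × 6.14e-05 = 6.29e-06 Ω·m.

6.29e-06 Ω·m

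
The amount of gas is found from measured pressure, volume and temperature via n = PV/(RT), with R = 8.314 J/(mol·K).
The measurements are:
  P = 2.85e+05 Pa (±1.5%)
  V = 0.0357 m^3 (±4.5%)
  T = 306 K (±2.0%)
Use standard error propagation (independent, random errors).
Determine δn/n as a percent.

5.15%

Since n is a product/quotient, work with relative uncertainties:
  (1·δP/P)² = (1×0.0150)² = 0.000225;  (1·δV/V)² = (1×0.0450)² = 0.00202;  (-1·δT/T)² = (-1×0.0200)² = 0.000400
δn/n = √(0.00265) = 0.0515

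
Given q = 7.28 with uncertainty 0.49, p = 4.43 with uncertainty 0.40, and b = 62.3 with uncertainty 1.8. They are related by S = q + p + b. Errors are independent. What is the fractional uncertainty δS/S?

Sums and differences: (δS)² = Σ (cᵢ δxᵢ)².
  (δq)² = 0.240;  (δp)² = 0.160;  (δb)² = 3.24
δS = √(3.64) = 1.91
S = 74.0, so δS/S = 1.91/74.0 = 0.0258.

0.0258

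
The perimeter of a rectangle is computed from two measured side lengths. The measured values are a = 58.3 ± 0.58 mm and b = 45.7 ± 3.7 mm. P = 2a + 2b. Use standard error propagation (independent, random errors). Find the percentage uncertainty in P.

Sums and differences: (δP)² = Σ (cᵢ δxᵢ)².
  (2·δa)² = 1.35;  (2·δb)² = 54.8
δP = √(56.1) = 7.49 mm
P = 208 mm, so δP/P = 7.49/208 = 0.0360.

3.60%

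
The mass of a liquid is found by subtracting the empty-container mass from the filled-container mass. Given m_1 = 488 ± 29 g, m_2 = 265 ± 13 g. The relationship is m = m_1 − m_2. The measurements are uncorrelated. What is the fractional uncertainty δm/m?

0.143

m is a linear combination, so absolute uncertainties add in quadrature:
  (δm_1)² = 841;  (δm_2)² = 169
δm = √(1010) = 31.8 g
m = 223 g, so δm/m = 31.8/223 = 0.143.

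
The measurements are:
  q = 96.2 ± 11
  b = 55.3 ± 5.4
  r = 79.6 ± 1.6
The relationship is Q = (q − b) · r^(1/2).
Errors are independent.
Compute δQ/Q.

Let u = q − b = 40.9. δu = √(δq² + δb²) = √(121 + 29.2) = 12.3, so δu/u = 0.300.
Q is then a monomial in u, r:
δQ/Q = √((δu/u)² + (½·δr/r)²) = √(0.0898 + 0.000101) = 0.300

0.300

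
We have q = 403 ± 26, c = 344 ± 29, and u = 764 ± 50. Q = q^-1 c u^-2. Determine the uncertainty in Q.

Relative error in a monomial: (δQ/Q)² = Σ (nᵢ · δxᵢ/xᵢ)².
  (-1·δq/q)² = (-1×0.0645)² = 0.00416;  (1·δc/c)² = (1×0.0843)² = 0.00711;  (-2·δu/u)² = (-2×0.0654)² = 0.0171
δQ/Q = √(0.0284) = 0.169
Q = 1.46e-06, so δQ = 0.169 × 1.46e-06 = 2.46e-07.

2.46e-07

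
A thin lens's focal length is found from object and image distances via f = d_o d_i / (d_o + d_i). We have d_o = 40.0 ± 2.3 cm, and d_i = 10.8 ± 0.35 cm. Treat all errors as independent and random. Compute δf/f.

0.0283

∂f/∂d_o = (d_i/(d_o+d_i))² = 0.0452;  ∂f/∂d_i = (d_o/(d_o+d_i))² = 0.620
δf = √((∂f/∂d_o · δd_o)² + (∂f/∂d_i · δd_i)²) = √(0.0108 + 0.0471) = 0.241 cm
f = 8.50 cm, so δf/f = 0.241/8.50 = 0.0283.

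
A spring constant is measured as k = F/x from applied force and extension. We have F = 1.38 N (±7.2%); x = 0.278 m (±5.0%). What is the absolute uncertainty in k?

0.435 N/m

Relative error in a monomial: (δk/k)² = Σ (nᵢ · δxᵢ/xᵢ)².
  (1·δF/F)² = (1×0.0720)² = 0.00518;  (-1·δx/x)² = (-1×0.0500)² = 0.00250
δk/k = √(0.00768) = 0.0877
k = 4.96 N/m, so δk = 0.0877 × 4.96 = 0.435 N/m.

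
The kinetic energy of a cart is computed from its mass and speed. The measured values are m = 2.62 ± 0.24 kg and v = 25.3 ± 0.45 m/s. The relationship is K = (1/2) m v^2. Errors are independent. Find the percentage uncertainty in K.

9.83%

Since K is a product/quotient, work with relative uncertainties:
  (1·δm/m)² = (1×0.0916)² = 0.00839;  (2·δv/v)² = (2×0.0178)² = 0.00127
δK/K = √(0.00966) = 0.0983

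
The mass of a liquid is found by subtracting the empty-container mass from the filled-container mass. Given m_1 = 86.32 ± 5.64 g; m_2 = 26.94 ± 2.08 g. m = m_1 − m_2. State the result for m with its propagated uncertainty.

59.38 ± 6.01 g

Each term contributes (cᵢ δxᵢ)² to (δm)²:
  (δm_1)² = 31.8;  (δm_2)² = 4.33
δm = √(36.1) = 6.01 g
m = 59.38 g.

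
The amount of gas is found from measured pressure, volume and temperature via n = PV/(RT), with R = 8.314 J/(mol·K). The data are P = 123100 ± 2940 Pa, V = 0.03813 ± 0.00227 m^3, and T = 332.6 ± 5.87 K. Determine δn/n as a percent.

n is a product of powers, so relative uncertainties combine in quadrature:
  (1·δP/P)² = (1×0.0239)² = 0.000570;  (1·δV/V)² = (1×0.0595)² = 0.00354;  (-1·δT/T)² = (-1×0.0176)² = 0.000311
δn/n = √(0.00443) = 0.0665

6.65%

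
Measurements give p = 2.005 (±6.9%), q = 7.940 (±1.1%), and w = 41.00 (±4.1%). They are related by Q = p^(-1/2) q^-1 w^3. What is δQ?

786

Products/powers → add relative errors in quadrature, weighted by exponent:
  (−½·δp/p)² = (-0.5×0.0690)² = 0.00119;  (-1·δq/q)² = (-1×0.0110)² = 0.000121;  (3·δw/w)² = (3×0.0410)² = 0.0151
δQ/Q = √(0.0164) = 0.128
Q = 6130, so δQ = 0.128 × 6130 = 786.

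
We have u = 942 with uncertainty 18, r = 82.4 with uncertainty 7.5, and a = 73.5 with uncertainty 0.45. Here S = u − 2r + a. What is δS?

23.4

S is a linear combination, so absolute uncertainties add in quadrature:
  (δu)² = 324;  (2·δr)² = 225;  (δa)² = 0.203
δS = √(549) = 23.4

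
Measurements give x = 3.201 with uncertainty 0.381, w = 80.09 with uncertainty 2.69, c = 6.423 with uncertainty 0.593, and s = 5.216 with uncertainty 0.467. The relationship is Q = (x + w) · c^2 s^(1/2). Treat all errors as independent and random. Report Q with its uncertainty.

Let u = x + w = 83.29. δu = √(δx² + δw²) = √(0.145 + 7.24) = 2.72, so δu/u = 0.0326.
Q is then a monomial in u, c, s:
δQ/Q = √((δu/u)² + (2·δc/c)² + (½·δs/s)²) = √(0.00106 + 0.0341 + 0.00200) = 0.193
Q = 7848, so δQ = 0.193 × 7848 = 1510.

7848 ± 1510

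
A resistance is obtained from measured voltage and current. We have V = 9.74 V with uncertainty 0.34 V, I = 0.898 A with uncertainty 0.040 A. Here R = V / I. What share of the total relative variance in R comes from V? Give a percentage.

38.0%

(δR/R)² = (1·δV/V)² + (-1·δI/I)²
  V term: (1×0.0349)² = 0.00122
  I term: (-1×0.0445)² = 0.00198
Total = 0.00320. Share from V = 0.00122/0.00320 = 0.380.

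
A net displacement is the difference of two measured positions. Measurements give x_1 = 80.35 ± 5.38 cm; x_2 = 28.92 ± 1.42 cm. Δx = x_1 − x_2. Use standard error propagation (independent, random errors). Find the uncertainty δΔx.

5.56 cm

Δx is a linear combination, so absolute uncertainties add in quadrature:
  (δx_1)² = 28.9;  (δx_2)² = 2.02
δΔx = √(31.0) = 5.56 cm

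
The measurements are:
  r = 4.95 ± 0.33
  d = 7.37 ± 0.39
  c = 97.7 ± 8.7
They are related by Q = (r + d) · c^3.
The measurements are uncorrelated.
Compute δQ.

3.11e+06

Let u = r + d = 12.3. δu = √(δr² + δd²) = √(0.109 + 0.152) = 0.511, so δu/u = 0.0415.
Q is then a monomial in u, c:
δQ/Q = √((δu/u)² + (3·δc/c)²) = √(0.00172 + 0.0714) = 0.270
Q = 1.15e+07, so δQ = 0.270 × 1.15e+07 = 3.11e+06.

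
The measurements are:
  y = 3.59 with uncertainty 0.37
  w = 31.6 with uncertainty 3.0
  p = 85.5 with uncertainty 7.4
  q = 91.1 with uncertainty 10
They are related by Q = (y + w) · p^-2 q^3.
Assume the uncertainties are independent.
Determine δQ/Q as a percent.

38.2%

Let u = y + w = 35.2. δu = √(δy² + δw²) = √(0.137 + 9.00) = 3.02, so δu/u = 0.0859.
Q is then a monomial in u, p, q:
δQ/Q = √((δu/u)² + (-2·δp/p)² + (3·δq/q)²) = √(0.00738 + 0.0300 + 0.108) = 0.382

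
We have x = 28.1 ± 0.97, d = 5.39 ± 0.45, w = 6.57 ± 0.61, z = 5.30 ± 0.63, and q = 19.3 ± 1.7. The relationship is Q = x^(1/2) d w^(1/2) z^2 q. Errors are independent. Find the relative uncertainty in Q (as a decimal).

Products/powers → add relative errors in quadrature, weighted by exponent:
  (½·δx/x)² = (0.5×0.0345)² = 0.000298;  (1·δd/d)² = (1×0.0835)² = 0.00697;  (½·δw/w)² = (0.5×0.0928)² = 0.00216;  (2·δz/z)² = (2×0.119)² = 0.0565;  (1·δq/q)² = (1×0.0881)² = 0.00776
δQ/Q = √(0.0737) = 0.271

0.271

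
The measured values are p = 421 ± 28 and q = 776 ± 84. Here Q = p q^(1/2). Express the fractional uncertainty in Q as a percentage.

For a monomial Q ∝ p, q^(1/2), fractional errors add in quadrature:
  (1·δp/p)² = (1×0.0665)² = 0.00442;  (½·δq/q)² = (0.5×0.108)² = 0.00293
δQ/Q = √(0.00735) = 0.0857

8.57%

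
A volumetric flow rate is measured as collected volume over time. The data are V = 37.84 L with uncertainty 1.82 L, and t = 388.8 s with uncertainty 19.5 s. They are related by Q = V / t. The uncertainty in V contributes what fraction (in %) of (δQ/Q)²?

(δQ/Q)² = (1·δV/V)² + (-1·δt/t)²
  V term: (1×0.0481)² = 0.00231
  t term: (-1×0.0502)² = 0.00252
Total = 0.00483. Share from V = 0.00231/0.00483 = 0.479.

47.9%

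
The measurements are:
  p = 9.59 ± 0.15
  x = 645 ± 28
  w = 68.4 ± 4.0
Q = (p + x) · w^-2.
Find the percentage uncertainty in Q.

Let u = p + x = 655. δu = √(δp² + δx²) = √(0.0225 + 784) = 28.0, so δu/u = 0.0428.
Q is then a monomial in u, w:
δQ/Q = √((δu/u)² + (-2·δw/w)²) = √(0.00183 + 0.0137) = 0.125

12.5%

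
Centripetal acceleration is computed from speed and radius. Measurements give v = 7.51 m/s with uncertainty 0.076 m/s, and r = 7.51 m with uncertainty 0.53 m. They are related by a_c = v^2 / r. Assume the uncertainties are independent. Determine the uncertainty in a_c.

Since a_c is a product/quotient, work with relative uncertainties:
  (2·δv/v)² = (2×0.0101)² = 0.000410;  (-1·δr/r)² = (-1×0.0706)² = 0.00498
δa_c/a_c = √(0.00539) = 0.0734
a_c = 7.51 m/s^2, so δa_c = 0.0734 × 7.51 = 0.551 m/s^2.

0.551 m/s^2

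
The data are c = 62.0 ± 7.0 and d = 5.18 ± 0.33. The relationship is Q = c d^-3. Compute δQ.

Since Q is a product/quotient, work with relative uncertainties:
  (1·δc/c)² = (1×0.113)² = 0.0127;  (-3·δd/d)² = (-3×0.0637)² = 0.0365
δQ/Q = √(0.0493) = 0.222
Q = 0.446, so δQ = 0.222 × 0.446 = 0.0990.

0.0990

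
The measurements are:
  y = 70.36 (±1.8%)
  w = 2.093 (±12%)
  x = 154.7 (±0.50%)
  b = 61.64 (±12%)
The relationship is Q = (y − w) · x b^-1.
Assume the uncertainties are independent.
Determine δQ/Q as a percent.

12.2%

Let u = y − w = 68.27. δu = √(δy² + δw²) = √(1.60 + 0.0631) = 1.29, so δu/u = 0.0189.
Q is then a monomial in u, x, b:
δQ/Q = √((δu/u)² + (1·δx/x)² + (-1·δb/b)²) = √(0.000358 + 2.5e-05 + 0.0144) = 0.122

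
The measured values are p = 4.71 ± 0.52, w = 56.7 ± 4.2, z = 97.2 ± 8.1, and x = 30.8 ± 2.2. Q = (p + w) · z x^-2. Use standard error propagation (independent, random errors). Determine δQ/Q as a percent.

Let u = p + w = 61.4. δu = √(δp² + δw²) = √(0.270 + 17.6) = 4.23, so δu/u = 0.0689.
Q is then a monomial in u, z, x:
δQ/Q = √((δu/u)² + (1·δz/z)² + (-2·δx/x)²) = √(0.00475 + 0.00694 + 0.0204) = 0.179

17.9%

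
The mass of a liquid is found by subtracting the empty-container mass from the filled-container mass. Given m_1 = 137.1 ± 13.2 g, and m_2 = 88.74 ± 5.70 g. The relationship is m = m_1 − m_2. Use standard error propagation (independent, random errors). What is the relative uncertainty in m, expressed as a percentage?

29.7%

Sums and differences: (δm)² = Σ (cᵢ δxᵢ)².
  (δm_1)² = 174;  (δm_2)² = 32.5
δm = √(207) = 14.4 g
m = 48.36 g, so δm/m = 14.4/48.36 = 0.297.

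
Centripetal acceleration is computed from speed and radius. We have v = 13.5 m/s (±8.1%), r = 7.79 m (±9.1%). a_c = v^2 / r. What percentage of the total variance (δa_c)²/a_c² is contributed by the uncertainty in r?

(δa_c/a_c)² = (2·δv/v)² + (-1·δr/r)²
  v term: (2×0.0810)² = 0.0262
  r term: (-1×0.0910)² = 0.00828
Total = 0.0345. Share from r = 0.00828/0.0345 = 0.240.

24.0%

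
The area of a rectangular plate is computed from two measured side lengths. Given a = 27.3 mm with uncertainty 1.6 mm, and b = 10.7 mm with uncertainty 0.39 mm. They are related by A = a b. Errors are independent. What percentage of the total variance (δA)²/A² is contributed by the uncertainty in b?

27.9%

(δA/A)² = (1·δa/a)² + (1·δb/b)²
  a term: (1×0.0586)² = 0.00343
  b term: (1×0.0364)² = 0.00133
Total = 0.00476. Share from b = 0.00133/0.00476 = 0.279.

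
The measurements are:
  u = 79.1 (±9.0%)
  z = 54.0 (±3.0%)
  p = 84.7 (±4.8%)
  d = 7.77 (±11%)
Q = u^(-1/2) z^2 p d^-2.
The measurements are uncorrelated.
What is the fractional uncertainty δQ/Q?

Each factor contributes (exponent × relative error)² to (δQ/Q)²:
  (−½·δu/u)² = (-0.5×0.0900)² = 0.00202;  (2·δz/z)² = (2×0.0300)² = 0.00360;  (1·δp/p)² = (1×0.0480)² = 0.00230;  (-2·δd/d)² = (-2×0.110)² = 0.0484
δQ/Q = √(0.0563) = 0.237

0.237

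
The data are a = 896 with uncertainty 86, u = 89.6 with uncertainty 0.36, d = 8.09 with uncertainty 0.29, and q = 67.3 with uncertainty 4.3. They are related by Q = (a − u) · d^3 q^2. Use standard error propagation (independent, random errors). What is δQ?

Let w = a − u = 806. δw = √(δa² + δu²) = √(7400 + 0.130) = 86.0, so δw/w = 0.107.
Q is then a monomial in w, d, q:
δQ/Q = √((δw/w)² + (3·δd/d)² + (2·δq/q)²) = √(0.0114 + 0.0116 + 0.0163) = 0.198
Q = 1.93e+09, so δQ = 0.198 × 1.93e+09 = 3.83e+08.

3.83e+08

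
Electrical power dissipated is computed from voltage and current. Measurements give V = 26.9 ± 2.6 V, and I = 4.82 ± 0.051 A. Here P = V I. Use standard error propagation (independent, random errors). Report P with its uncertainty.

Relative error in a monomial: (δP/P)² = Σ (nᵢ · δxᵢ/xᵢ)².
  (1·δV/V)² = (1×0.0967)² = 0.00934;  (1·δI/I)² = (1×0.0106)² = 0.000112
δP/P = √(0.00945) = 0.0972
P = 130 W, so δP = 0.0972 × 130 = 12.6 W.

130 ± 12.6 W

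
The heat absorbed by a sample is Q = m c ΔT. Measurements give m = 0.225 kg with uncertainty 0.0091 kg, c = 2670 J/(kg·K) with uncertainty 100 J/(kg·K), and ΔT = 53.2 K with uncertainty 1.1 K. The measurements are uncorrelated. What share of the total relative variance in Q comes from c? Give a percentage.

(δQ/Q)² = (1·δm/m)² + (1·δc/c)² + (1·δΔT/ΔT)²
  m term: (1×0.0404)² = 0.00164
  c term: (1×0.0375)² = 0.00140
  ΔT term: (1×0.0207)² = 0.000428
Total = 0.00347. Share from c = 0.00140/0.00347 = 0.405.

40.5%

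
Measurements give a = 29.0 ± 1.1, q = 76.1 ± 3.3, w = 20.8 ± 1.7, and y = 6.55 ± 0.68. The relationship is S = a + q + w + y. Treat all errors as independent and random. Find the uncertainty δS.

Sums and differences: (δS)² = Σ (cᵢ δxᵢ)².
  (δa)² = 1.21;  (δq)² = 10.9;  (δw)² = 2.89;  (δy)² = 0.462
δS = √(15.5) = 3.93

3.93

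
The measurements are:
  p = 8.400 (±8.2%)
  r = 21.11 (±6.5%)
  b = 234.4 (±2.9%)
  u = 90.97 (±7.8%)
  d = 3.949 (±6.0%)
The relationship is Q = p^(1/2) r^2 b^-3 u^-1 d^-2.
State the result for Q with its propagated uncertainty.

For a monomial Q ∝ p^(1/2), r^2, b^-3, u^-1, d^-2, fractional errors add in quadrature:
  (½·δp/p)² = (0.5×0.0820)² = 0.00168;  (2·δr/r)² = (2×0.0650)² = 0.0169;  (-3·δb/b)² = (-3×0.0290)² = 0.00757;  (-1·δu/u)² = (-1×0.0780)² = 0.00608;  (-2·δd/d)² = (-2×0.0600)² = 0.0144
δQ/Q = √(0.0466) = 0.216
Q = 7.069e-08, so δQ = 0.216 × 7.069e-08 = 1.53e-08.

(7.069 ± 1.53) × 10^-8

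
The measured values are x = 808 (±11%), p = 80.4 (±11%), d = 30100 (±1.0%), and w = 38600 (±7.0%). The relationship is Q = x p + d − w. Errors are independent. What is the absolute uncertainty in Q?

10500

Let h = x·p = 65000. δh/h = √((1·δx/x)² + (1·δp/p)²) = √(0.0121 + 0.0121) = 0.156, so δh = 10100.
Q = h + d − w: δQ = √(δh² + δd² + δw²) = √(1.02e+08 + 90600 + 7.3e+06) = 10500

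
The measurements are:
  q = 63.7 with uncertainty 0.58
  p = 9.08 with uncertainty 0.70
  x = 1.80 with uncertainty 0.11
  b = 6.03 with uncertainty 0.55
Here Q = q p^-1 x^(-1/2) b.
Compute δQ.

3.90

For a monomial Q ∝ q, p^-1, x^(-1/2), b, fractional errors add in quadrature:
  (1·δq/q)² = (1×0.00911)² = 8.29e-05;  (-1·δp/p)² = (-1×0.0771)² = 0.00594;  (−½·δx/x)² = (-0.5×0.0611)² = 0.000934;  (1·δb/b)² = (1×0.0912)² = 0.00832
δQ/Q = √(0.0153) = 0.124
Q = 31.5, so δQ = 0.124 × 31.5 = 3.90.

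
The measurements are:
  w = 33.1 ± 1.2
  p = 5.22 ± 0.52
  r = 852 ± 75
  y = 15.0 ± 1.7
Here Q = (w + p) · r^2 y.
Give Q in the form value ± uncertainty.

Let u = w + p = 38.3. δu = √(δw² + δp²) = √(1.44 + 0.270) = 1.31, so δu/u = 0.0341.
Q is then a monomial in u, r, y:
δQ/Q = √((δu/u)² + (2·δr/r)² + (1·δy/y)²) = √(0.00116 + 0.0310 + 0.0128) = 0.212
Q = 4.17e+08, so δQ = 0.212 × 4.17e+08 = 8.85e+07.

(4.17 ± 0.885) × 10^8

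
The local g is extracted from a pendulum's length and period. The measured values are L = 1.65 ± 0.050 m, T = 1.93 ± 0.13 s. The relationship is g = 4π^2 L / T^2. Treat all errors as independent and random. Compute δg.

2.41 m/s^2

Since g is a product/quotient, work with relative uncertainties:
  (1·δL/L)² = (1×0.0303)² = 0.000918;  (-2·δT/T)² = (-2×0.0674)² = 0.0181
δg/g = √(0.0191) = 0.138
g = 17.5 m/s^2, so δg = 0.138 × 17.5 = 2.41 m/s^2.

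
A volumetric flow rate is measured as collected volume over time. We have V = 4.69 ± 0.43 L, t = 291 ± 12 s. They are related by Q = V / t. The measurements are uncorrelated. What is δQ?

0.00162 L/s

Q is a product of powers, so relative uncertainties combine in quadrature:
  (1·δV/V)² = (1×0.0917)² = 0.00841;  (-1·δt/t)² = (-1×0.0412)² = 0.00170
δQ/Q = √(0.0101) = 0.101
Q = 0.0161 L/s, so δQ = 0.101 × 0.0161 = 0.00162 L/s.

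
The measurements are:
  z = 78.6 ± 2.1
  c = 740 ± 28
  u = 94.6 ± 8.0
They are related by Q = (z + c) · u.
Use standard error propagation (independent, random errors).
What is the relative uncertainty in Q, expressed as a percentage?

Let w = z + c = 819. δw = √(δz² + δc²) = √(4.41 + 784) = 28.1, so δw/w = 0.0343.
Q is then a monomial in w, u:
δQ/Q = √((δw/w)² + (1·δu/u)²) = √(0.00118 + 0.00715) = 0.0913

9.13%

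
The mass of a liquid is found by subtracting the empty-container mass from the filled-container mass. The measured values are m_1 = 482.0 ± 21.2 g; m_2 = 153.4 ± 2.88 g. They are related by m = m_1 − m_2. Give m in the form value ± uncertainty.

328.6 ± 21.4 g

Sums and differences: (δm)² = Σ (cᵢ δxᵢ)².
  (δm_1)² = 449;  (δm_2)² = 8.29
δm = √(458) = 21.4 g
m = 328.6 g.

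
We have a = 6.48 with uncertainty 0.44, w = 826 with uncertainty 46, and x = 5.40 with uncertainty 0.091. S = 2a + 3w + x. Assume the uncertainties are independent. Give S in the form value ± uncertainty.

2500 ± 138

Sums and differences: (δS)² = Σ (cᵢ δxᵢ)².
  (2·δa)² = 0.774;  (3·δw)² = 19000;  (δx)² = 0.00828
δS = √(19000) = 138
S = 2500.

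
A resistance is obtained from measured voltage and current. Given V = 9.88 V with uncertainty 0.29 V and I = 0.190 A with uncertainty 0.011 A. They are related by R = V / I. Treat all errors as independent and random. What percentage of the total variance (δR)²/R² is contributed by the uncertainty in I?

(δR/R)² = (1·δV/V)² + (-1·δI/I)²
  V term: (1×0.0294)² = 0.000862
  I term: (-1×0.0579)² = 0.00335
Total = 0.00421. Share from I = 0.00335/0.00421 = 0.796.

79.6%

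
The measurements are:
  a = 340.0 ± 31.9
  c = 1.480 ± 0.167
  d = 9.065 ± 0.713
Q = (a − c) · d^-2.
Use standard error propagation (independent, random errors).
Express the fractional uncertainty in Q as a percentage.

18.3%

Let u = a − c = 338.5. δu = √(δa² + δc²) = √(1020 + 0.0279) = 31.9, so δu/u = 0.0942.
Q is then a monomial in u, d:
δQ/Q = √((δu/u)² + (-2·δd/d)²) = √(0.00888 + 0.0247) = 0.183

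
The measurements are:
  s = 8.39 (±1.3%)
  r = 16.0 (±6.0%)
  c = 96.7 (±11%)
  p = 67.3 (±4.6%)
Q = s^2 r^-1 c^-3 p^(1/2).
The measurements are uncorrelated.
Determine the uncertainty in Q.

1.35e-05

Relative error in a monomial: (δQ/Q)² = Σ (nᵢ · δxᵢ/xᵢ)².
  (2·δs/s)² = (2×0.0130)² = 0.000676;  (-1·δr/r)² = (-1×0.0600)² = 0.00360;  (-3·δc/c)² = (-3×0.110)² = 0.109;  (½·δp/p)² = (0.5×0.0460)² = 0.000529
δQ/Q = √(0.114) = 0.337
Q = 3.99e-05, so δQ = 0.337 × 3.99e-05 = 1.35e-05.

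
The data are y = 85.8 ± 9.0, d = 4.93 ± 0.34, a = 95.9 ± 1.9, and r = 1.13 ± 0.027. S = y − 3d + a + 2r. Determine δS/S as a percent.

Sums and differences: (δS)² = Σ (cᵢ δxᵢ)².
  (δy)² = 81.0;  (3·δd)² = 1.04;  (δa)² = 3.61;  (2·δr)² = 0.00292
δS = √(85.7) = 9.25
S = 169, so δS/S = 9.25/169 = 0.0547.

5.47%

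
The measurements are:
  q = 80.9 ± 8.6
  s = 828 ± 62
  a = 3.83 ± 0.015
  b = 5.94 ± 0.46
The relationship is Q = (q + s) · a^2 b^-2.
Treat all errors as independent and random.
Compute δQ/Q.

0.170

Let u = q + s = 909. δu = √(δq² + δs²) = √(74.0 + 3840) = 62.6, so δu/u = 0.0689.
Q is then a monomial in u, a, b:
δQ/Q = √((δu/u)² + (2·δa/a)² + (-2·δb/b)²) = √(0.00474 + 6.14e-05 + 0.0240) = 0.170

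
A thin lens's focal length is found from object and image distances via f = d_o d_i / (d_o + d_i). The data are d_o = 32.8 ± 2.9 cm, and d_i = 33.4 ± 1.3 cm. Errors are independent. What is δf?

0.804 cm

∂f/∂d_o = (d_i/(d_o+d_i))² = 0.255;  ∂f/∂d_i = (d_o/(d_o+d_i))² = 0.245
δf = √((∂f/∂d_o · δd_o)² + (∂f/∂d_i · δd_i)²) = √(0.545 + 0.102) = 0.804 cm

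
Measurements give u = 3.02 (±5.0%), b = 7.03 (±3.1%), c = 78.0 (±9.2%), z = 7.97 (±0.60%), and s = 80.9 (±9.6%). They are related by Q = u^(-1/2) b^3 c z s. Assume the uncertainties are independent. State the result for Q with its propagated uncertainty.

(1.01 ± 0.165) × 10^7

Q is a product of powers, so relative uncertainties combine in quadrature:
  (−½·δu/u)² = (-0.5×0.0500)² = 0.000625;  (3·δb/b)² = (3×0.0310)² = 0.00865;  (1·δc/c)² = (1×0.0920)² = 0.00846;  (1·δz/z)² = (1×0.00600)² = 3.6e-05;  (1·δs/s)² = (1×0.0960)² = 0.00922
δQ/Q = √(0.0270) = 0.164
Q = 1.01e+07, so δQ = 0.164 × 1.01e+07 = 1.65e+06.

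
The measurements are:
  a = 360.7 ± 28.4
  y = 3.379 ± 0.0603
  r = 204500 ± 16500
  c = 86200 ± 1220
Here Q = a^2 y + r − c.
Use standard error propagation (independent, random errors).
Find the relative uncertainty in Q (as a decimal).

0.128

Let p = a^2·y = 439600. δp/p = √((2·δa/a)² + (1·δy/y)²) = √(0.0248 + 0.000318) = 0.158, so δp = 69700.
Q = p + r − c: δQ = √(δp² + δr² + δc²) = √(4.85e+09 + 2.72e+08 + 1.49e+06) = 71600
Q = 557900, so δQ/Q = 71600/557900 = 0.128.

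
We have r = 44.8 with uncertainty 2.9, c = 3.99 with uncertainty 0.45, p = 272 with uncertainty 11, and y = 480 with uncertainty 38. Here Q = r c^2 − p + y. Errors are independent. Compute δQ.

172

Let w = r·c^2 = 713. δw/w = √((1·δr/r)² + (2·δc/c)²) = √(0.00419 + 0.0509) = 0.235, so δw = 167.
Q = w − p + y: δQ = √(δw² + δp² + δy²) = √(28000 + 121 + 1440) = 172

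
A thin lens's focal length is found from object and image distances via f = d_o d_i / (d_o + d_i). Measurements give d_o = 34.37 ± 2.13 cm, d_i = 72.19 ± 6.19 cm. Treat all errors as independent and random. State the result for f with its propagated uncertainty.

23.28 ± 1.17 cm

∂f/∂d_o = (d_i/(d_o+d_i))² = 0.459;  ∂f/∂d_i = (d_o/(d_o+d_i))² = 0.104
δf = √((∂f/∂d_o · δd_o)² + (∂f/∂d_i · δd_i)²) = √(0.956 + 0.415) = 1.17 cm
f = 23.28 cm.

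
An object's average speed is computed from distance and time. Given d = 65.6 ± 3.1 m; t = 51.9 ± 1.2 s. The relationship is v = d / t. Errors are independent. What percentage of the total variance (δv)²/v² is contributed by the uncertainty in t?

(δv/v)² = (1·δd/d)² + (-1·δt/t)²
  d term: (1×0.0473)² = 0.00223
  t term: (-1×0.0231)² = 0.000535
Total = 0.00277. Share from t = 0.000535/0.00277 = 0.193.

19.3%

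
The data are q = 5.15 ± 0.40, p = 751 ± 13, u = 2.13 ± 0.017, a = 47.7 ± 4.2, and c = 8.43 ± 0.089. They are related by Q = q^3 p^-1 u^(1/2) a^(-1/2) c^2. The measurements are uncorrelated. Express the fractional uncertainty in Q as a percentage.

Products/powers → add relative errors in quadrature, weighted by exponent:
  (3·δq/q)² = (3×0.0777)² = 0.0543;  (-1·δp/p)² = (-1×0.0173)² = 0.000300;  (½·δu/u)² = (0.5×0.00798)² = 1.59e-05;  (−½·δa/a)² = (-0.5×0.0881)² = 0.00194;  (2·δc/c)² = (2×0.0106)² = 0.000446
δQ/Q = √(0.0570) = 0.239

23.9%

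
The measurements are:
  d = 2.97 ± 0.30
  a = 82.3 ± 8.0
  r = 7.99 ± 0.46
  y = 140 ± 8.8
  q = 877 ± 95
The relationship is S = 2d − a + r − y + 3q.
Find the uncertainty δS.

285

Absolute uncertainties add in quadrature for a linear combination:
  (2·δd)² = 0.360;  (δa)² = 64.0;  (δr)² = 0.212;  (δy)² = 77.4;  (3·δq)² = 81200
δS = √(81400) = 285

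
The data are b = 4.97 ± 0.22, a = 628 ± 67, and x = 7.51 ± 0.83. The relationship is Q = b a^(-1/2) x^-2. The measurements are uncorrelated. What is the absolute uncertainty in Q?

0.000815

Relative error in a monomial: (δQ/Q)² = Σ (nᵢ · δxᵢ/xᵢ)².
  (1·δb/b)² = (1×0.0443)² = 0.00196;  (−½·δa/a)² = (-0.5×0.107)² = 0.00285;  (-2·δx/x)² = (-2×0.111)² = 0.0489
δQ/Q = √(0.0537) = 0.232
Q = 0.00352, so δQ = 0.232 × 0.00352 = 0.000815.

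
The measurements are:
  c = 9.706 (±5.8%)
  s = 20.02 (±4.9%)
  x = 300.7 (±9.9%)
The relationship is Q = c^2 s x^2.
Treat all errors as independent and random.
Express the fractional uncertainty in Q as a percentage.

Each factor contributes (exponent × relative error)² to (δQ/Q)²:
  (2·δc/c)² = (2×0.0580)² = 0.0135;  (1·δs/s)² = (1×0.0490)² = 0.00240;  (2·δx/x)² = (2×0.0990)² = 0.0392
δQ/Q = √(0.0551) = 0.235

23.5%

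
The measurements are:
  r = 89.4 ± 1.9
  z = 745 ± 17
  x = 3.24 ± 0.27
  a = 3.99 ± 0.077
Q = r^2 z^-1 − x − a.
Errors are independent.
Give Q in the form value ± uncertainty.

3.50 ± 0.589

Let p = r^2·z^-1 = 10.7. δp/p = √((2·δr/r)² + (-1·δz/z)²) = √(0.00181 + 0.000521) = 0.0482, so δp = 0.518.
Q = p − x − a: δQ = √(δp² + δx² + δa²) = √(0.268 + 0.0729 + 0.00593) = 0.589
Q = 3.50.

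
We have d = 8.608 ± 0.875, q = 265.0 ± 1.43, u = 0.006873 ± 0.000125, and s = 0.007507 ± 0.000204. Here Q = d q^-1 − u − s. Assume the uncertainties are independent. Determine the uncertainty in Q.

0.00332

Let p = d·q^-1 = 0.03248. δp/p = √((1·δd/d)² + (-1·δq/q)²) = √(0.0103 + 2.91e-05) = 0.102, so δp = 0.00331.
Q = p − u − s: δQ = √(δp² + δu² + δs²) = √(1.09e-05 + 1.56e-08 + 4.16e-08) = 0.00332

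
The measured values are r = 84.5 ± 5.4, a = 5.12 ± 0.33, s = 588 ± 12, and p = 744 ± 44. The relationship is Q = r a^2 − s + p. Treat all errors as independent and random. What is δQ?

322

Let w = r·a^2 = 2220. δw/w = √((1·δr/r)² + (2·δa/a)²) = √(0.00408 + 0.0166) = 0.144, so δw = 319.
Q = w − s + p: δQ = √(δw² + δs² + δp²) = √(1.02e+05 + 144 + 1940) = 322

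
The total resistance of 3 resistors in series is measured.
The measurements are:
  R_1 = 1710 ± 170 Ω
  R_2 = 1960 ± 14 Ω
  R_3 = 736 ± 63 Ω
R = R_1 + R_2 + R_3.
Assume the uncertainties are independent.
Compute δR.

182 Ω

Sums and differences: (δR)² = Σ (cᵢ δxᵢ)².
  (δR_1)² = 28900;  (δR_2)² = 196;  (δR_3)² = 3970
δR = √(33100) = 182 Ω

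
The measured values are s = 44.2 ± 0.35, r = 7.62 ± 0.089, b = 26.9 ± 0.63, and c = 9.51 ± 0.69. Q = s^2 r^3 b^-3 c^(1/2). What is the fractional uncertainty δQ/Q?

Q is a product of powers, so relative uncertainties combine in quadrature:
  (2·δs/s)² = (2×0.00792)² = 0.000251;  (3·δr/r)² = (3×0.0117)² = 0.00123;  (-3·δb/b)² = (-3×0.0234)² = 0.00494;  (½·δc/c)² = (0.5×0.0726)² = 0.00132
δQ/Q = √(0.00773) = 0.0879

0.0879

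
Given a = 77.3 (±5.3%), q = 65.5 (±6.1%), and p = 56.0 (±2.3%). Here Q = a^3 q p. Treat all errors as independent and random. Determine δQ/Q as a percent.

Each factor contributes (exponent × relative error)² to (δQ/Q)²:
  (3·δa/a)² = (3×0.0530)² = 0.0253;  (1·δq/q)² = (1×0.0610)² = 0.00372;  (1·δp/p)² = (1×0.0230)² = 0.000529
δQ/Q = √(0.0295) = 0.172

17.2%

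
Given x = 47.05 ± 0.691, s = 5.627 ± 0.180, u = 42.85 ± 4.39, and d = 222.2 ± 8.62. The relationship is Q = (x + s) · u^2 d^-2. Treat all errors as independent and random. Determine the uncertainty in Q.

Let w = x + s = 52.68. δw = √(δx² + δs²) = √(0.477 + 0.0324) = 0.714, so δw/w = 0.0136.
Q is then a monomial in w, u, d:
δQ/Q = √((δw/w)² + (2·δu/u)² + (-2·δd/d)²) = √(0.000184 + 0.0420 + 0.00602) = 0.220
Q = 1.959, so δQ = 0.220 × 1.959 = 0.430.

0.430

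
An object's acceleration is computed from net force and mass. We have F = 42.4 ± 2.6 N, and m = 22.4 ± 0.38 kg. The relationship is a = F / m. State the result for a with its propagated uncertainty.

Products/powers → add relative errors in quadrature, weighted by exponent:
  (1·δF/F)² = (1×0.0613)² = 0.00376;  (-1·δm/m)² = (-1×0.0170)² = 0.000288
δa/a = √(0.00405) = 0.0636
a = 1.89 m/s^2, so δa = 0.0636 × 1.89 = 0.120 m/s^2.

1.89 ± 0.120 m/s^2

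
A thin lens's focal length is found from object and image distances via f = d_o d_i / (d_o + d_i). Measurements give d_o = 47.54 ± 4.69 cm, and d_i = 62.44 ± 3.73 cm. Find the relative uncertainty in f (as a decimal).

∂f/∂d_o = (d_i/(d_o+d_i))² = 0.322;  ∂f/∂d_i = (d_o/(d_o+d_i))² = 0.187
δf = √((∂f/∂d_o · δd_o)² + (∂f/∂d_i · δd_i)²) = √(2.29 + 0.486) = 1.66 cm
f = 26.99 cm, so δf/f = 1.66/26.99 = 0.0617.

0.0617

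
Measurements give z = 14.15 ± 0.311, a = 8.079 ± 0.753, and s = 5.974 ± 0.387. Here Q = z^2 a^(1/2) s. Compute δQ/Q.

0.0911

Since Q is a product/quotient, work with relative uncertainties:
  (2·δz/z)² = (2×0.0220)² = 0.00193;  (½·δa/a)² = (0.5×0.0932)² = 0.00217;  (1·δs/s)² = (1×0.0648)² = 0.00420
δQ/Q = √(0.00830) = 0.0911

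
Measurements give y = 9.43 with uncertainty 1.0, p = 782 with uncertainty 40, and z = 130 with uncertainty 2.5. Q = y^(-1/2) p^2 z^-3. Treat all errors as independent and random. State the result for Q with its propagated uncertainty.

Since Q is a product/quotient, work with relative uncertainties:
  (−½·δy/y)² = (-0.5×0.106)² = 0.00281;  (2·δp/p)² = (2×0.0512)² = 0.0105;  (-3·δz/z)² = (-3×0.0192)² = 0.00333
δQ/Q = √(0.0166) = 0.129
Q = 0.0906, so δQ = 0.129 × 0.0906 = 0.0117.

0.0906 ± 0.0117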